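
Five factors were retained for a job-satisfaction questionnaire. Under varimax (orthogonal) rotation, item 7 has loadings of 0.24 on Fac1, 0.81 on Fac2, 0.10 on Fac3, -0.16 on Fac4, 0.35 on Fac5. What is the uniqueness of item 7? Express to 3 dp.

h² = 0.24² + 0.81² + 0.10² + (-0.16)² + 0.35² = 0.0576 + 0.6561 + 0.0100 + 0.0256 + 0.1225 = 0.8718
Uniqueness u² = 1 − h² = 1 − 0.8718 = 0.1282

0.128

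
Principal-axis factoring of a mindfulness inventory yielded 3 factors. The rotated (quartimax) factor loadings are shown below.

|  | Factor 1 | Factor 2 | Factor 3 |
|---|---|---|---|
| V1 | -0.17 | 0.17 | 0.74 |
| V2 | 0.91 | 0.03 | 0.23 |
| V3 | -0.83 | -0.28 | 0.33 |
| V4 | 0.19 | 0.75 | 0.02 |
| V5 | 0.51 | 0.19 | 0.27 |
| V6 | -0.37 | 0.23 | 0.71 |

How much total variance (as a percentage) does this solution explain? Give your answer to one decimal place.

67.1%

SS loadings by factor: 1.9790, 0.7597, 1.2868; total = 4.0255.
Total variance with 6 standardized items is 6, so the solution explains 4.0255/6 = 0.6709 = 67.09%.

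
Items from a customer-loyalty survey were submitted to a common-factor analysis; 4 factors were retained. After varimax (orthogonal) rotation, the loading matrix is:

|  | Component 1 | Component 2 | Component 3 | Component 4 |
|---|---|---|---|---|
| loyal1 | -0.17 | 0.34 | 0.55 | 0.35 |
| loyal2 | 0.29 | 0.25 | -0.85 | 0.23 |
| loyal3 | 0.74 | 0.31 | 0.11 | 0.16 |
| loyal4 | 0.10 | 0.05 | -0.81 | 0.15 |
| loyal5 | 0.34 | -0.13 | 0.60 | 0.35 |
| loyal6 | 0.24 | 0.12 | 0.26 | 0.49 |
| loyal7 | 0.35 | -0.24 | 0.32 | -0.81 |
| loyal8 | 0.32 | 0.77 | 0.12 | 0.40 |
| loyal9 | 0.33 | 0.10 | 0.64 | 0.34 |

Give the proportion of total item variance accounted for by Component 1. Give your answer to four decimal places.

0.1308

SS loadings for Component 1 = (-0.17)² + 0.29² + 0.74² + 0.10² + 0.34² + 0.24² + 0.35² + 0.32² + 0.33² = 1.1776
Proportion of variance = 1.1776 / 9 = 0.1308.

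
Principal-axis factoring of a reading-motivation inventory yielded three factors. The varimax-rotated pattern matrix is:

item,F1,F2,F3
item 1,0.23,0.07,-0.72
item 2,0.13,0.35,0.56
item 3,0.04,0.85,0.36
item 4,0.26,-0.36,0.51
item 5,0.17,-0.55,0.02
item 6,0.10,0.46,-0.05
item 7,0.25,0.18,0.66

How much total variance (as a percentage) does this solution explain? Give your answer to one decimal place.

49.0%

SS loadings by factor: 0.2404, 1.5260, 1.6602; total = 3.4266.
Total variance with 7 standardized items is 7, so the solution explains 3.4266/7 = 0.4895 = 48.95%.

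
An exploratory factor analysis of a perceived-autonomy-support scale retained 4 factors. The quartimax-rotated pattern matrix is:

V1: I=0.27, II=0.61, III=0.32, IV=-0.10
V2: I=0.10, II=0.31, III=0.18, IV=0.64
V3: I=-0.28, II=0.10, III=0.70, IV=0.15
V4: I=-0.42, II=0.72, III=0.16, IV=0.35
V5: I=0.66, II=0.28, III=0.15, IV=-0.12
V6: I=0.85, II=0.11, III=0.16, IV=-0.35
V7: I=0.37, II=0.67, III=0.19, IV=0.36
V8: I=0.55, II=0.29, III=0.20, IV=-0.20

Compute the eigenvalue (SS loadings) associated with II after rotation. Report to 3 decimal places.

SS loadings for II = 0.61² + 0.31² + 0.10² + 0.72² + 0.28² + 0.11² + 0.67² + 0.29² = 0.3721 + 0.0961 + 0.0100 + 0.5184 + 0.0784 + 0.0121 + 0.4489 + 0.0841 = 1.6201

1.620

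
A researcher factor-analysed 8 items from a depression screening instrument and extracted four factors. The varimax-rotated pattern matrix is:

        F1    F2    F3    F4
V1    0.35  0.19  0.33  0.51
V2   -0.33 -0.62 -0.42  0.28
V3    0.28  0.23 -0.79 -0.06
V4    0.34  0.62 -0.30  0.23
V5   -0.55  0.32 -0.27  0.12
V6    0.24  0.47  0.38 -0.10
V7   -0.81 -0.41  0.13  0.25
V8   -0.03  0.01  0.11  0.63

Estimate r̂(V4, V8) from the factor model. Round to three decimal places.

0.108

r̂ = Σ λ_i·λ_j across factors = (0.34)(-0.03) + (0.62)(0.01) + (-0.30)(0.11) + (0.23)(0.63)
  = -0.0102 +0.0062 -0.0330 +0.1449 = 0.1079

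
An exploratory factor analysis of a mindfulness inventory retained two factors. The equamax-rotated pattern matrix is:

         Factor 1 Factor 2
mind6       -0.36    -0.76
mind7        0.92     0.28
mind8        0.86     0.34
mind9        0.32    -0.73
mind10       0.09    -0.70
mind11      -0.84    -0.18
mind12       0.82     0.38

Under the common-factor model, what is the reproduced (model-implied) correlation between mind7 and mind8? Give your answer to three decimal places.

0.886

r̂ = Σ λ_i·λ_j across factors = (0.92)(0.86) + (0.28)(0.34)
  = +0.7912 +0.0952 = 0.8864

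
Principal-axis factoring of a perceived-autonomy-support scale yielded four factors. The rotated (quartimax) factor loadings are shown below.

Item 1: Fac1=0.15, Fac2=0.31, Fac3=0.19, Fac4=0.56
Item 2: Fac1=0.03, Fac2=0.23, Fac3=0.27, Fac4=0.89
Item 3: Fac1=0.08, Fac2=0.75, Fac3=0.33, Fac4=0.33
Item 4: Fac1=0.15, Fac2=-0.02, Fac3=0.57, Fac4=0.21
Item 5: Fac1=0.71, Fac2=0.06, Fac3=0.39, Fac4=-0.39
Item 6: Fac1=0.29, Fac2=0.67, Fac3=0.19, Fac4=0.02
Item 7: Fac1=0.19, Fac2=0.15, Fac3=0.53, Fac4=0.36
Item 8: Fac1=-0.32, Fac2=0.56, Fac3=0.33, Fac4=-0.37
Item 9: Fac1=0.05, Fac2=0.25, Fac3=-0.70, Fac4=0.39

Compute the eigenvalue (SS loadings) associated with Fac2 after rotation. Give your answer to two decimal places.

1.56

SS loadings for Fac2 = 0.31² + 0.23² + 0.75² + (-0.02)² + 0.06² + 0.67² + 0.15² + 0.56² + 0.25² = 0.0961 + 0.0529 + 0.5625 + 0.0004 + 0.0036 + 0.4489 + 0.0225 + 0.3136 + 0.0625 = 1.5630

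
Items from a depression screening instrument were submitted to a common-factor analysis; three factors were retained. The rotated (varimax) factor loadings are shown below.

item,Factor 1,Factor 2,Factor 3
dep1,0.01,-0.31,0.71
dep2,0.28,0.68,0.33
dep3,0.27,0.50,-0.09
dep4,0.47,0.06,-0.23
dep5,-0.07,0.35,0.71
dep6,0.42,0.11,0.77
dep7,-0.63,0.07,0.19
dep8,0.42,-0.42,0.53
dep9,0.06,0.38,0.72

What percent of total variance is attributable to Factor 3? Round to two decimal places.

SS loadings for Factor 3 = 0.71² + 0.33² + (-0.09)² + (-0.23)² + 0.71² + 0.77² + 0.19² + 0.53² + 0.72² = 2.6064
With 9 standardized items, total variance = 9. Proportion = 2.6064/9 = 0.2896 → 28.96%.

28.96%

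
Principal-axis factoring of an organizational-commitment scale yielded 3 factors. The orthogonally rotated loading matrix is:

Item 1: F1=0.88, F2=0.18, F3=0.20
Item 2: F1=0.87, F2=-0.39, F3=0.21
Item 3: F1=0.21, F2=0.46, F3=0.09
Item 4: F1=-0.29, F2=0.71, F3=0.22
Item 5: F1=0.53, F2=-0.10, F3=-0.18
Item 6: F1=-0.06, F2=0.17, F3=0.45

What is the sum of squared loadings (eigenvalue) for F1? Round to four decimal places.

SS loadings for F1 = 0.88² + 0.87² + 0.21² + (-0.29)² + 0.53² + (-0.06)² = 0.7744 + 0.7569 + 0.0441 + 0.0841 + 0.2809 + 0.0036 = 1.9440

1.9440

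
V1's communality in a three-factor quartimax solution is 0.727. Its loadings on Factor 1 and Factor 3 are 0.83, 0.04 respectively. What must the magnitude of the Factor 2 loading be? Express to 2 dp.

Under orthogonal rotation h² = Σλ², so λ_Factor 2² = h² − (0.6905) = 0.727 − 0.6905 = 0.0365.
|λ| = √0.0365 = 0.1910.

0.19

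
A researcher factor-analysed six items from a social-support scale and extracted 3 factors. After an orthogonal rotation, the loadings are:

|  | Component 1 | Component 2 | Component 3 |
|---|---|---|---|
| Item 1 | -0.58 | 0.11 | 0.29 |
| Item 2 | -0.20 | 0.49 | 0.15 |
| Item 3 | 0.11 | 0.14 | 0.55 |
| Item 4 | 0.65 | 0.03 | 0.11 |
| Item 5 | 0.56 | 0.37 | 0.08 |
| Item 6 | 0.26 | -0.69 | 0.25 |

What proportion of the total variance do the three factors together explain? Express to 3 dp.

SS loadings by factor: 1.1922, 0.8857, 0.4901; total = 2.5680.
Total variance with 6 standardized items is 6, so the solution explains 2.5680/6 = 0.4280.

0.428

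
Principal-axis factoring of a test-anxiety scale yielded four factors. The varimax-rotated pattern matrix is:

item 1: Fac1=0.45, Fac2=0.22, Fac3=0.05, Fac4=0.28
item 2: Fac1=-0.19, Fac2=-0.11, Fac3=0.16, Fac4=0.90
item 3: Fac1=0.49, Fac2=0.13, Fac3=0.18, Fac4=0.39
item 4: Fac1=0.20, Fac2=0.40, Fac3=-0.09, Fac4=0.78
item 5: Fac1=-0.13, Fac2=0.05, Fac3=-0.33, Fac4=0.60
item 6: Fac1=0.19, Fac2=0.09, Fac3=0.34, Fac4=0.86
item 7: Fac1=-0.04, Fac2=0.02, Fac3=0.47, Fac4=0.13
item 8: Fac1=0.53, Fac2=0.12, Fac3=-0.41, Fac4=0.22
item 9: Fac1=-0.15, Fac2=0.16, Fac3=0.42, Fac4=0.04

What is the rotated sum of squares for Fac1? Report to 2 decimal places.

0.88

SS loadings for Fac1 = 0.45² + (-0.19)² + 0.49² + 0.20² + (-0.13)² + 0.19² + (-0.04)² + 0.53² + (-0.15)² = 0.2025 + 0.0361 + 0.2401 + 0.0400 + 0.0169 + 0.0361 + 0.0016 + 0.2809 + 0.0225 = 0.8767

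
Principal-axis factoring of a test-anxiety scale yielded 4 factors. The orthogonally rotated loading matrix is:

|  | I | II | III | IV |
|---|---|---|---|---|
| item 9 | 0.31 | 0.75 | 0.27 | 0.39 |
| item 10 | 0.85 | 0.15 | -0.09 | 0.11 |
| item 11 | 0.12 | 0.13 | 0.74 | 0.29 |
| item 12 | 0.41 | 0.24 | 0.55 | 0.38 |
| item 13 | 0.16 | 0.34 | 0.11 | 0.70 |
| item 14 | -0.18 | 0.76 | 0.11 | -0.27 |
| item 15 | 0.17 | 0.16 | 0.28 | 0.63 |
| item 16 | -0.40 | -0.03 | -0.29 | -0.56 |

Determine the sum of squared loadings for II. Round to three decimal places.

1.379

SS loadings for II = 0.75² + 0.15² + 0.13² + 0.24² + 0.34² + 0.76² + 0.16² + (-0.03)² = 0.5625 + 0.0225 + 0.0169 + 0.0576 + 0.1156 + 0.5776 + 0.0256 + 0.0009 = 1.3792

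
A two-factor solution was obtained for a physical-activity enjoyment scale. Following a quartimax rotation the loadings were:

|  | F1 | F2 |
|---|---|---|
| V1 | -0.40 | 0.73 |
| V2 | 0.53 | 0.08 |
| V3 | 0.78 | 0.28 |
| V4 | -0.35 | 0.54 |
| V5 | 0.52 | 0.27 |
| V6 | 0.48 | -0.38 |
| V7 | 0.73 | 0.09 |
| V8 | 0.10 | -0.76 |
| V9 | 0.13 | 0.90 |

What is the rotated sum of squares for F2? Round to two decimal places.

SS loadings for F2 = 0.73² + 0.08² + 0.28² + 0.54² + 0.27² + (-0.38)² + 0.09² + (-0.76)² + 0.90² = 0.5329 + 0.0064 + 0.0784 + 0.2916 + 0.0729 + 0.1444 + 0.0081 + 0.5776 + 0.8100 = 2.5223

2.52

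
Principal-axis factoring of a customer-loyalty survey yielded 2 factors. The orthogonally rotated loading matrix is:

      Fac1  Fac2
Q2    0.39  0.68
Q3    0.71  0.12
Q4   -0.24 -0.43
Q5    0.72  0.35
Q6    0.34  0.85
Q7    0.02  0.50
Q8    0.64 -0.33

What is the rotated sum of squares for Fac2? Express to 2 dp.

1.87

SS loadings for Fac2 = 0.68² + 0.12² + (-0.43)² + 0.35² + 0.85² + 0.50² + (-0.33)² = 0.4624 + 0.0144 + 0.1849 + 0.1225 + 0.7225 + 0.2500 + 0.1089 = 1.8656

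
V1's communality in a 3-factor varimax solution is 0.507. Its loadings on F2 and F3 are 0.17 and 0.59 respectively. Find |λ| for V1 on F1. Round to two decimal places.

Under orthogonal rotation h² = Σλ², so λ_F1² = h² − (0.3770) = 0.507 − 0.3770 = 0.1300.
|λ| = √0.1300 = 0.3606.

0.36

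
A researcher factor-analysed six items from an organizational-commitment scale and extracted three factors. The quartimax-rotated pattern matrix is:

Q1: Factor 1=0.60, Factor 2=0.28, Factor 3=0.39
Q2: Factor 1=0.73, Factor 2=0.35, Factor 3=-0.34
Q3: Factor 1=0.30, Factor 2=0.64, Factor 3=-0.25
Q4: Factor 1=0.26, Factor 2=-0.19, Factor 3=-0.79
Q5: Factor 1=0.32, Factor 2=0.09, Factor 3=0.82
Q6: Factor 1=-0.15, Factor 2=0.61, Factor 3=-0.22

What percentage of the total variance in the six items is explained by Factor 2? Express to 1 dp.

17.1%

SS loadings for Factor 2 = 0.28² + 0.35² + 0.64² + (-0.19)² + 0.09² + 0.61² = 1.0268
With 6 standardized items, total variance = 6. Proportion = 1.0268/6 = 0.1711 → 17.11%.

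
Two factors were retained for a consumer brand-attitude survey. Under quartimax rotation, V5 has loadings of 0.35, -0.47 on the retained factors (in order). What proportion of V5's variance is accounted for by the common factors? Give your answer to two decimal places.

0.34

h² = 0.35² + (-0.47)² = 0.1225 + 0.2209 = 0.3434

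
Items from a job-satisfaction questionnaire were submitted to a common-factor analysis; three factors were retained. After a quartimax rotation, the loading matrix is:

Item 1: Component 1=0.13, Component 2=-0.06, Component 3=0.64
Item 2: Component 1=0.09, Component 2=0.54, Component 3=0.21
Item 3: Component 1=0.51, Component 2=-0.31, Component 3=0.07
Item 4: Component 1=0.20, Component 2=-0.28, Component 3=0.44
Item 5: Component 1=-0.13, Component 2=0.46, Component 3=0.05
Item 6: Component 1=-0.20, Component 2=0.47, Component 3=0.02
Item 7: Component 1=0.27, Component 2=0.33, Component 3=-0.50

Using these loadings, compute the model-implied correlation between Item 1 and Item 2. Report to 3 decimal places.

0.114

r̂ = Σ λ_i·λ_j across factors = (0.13)(0.09) + (-0.06)(0.54) + (0.64)(0.21)
  = +0.0117 -0.0324 +0.1344 = 0.1137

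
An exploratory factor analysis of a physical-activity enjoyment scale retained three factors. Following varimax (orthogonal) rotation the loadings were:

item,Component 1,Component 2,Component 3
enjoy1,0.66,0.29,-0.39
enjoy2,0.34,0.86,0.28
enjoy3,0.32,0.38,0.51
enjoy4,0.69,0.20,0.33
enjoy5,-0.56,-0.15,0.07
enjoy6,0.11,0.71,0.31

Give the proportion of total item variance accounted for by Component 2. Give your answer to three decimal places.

SS loadings for Component 2 = 0.29² + 0.86² + 0.38² + 0.20² + (-0.15)² + 0.71² = 1.5347
Proportion of variance = 1.5347 / 6 = 0.2558.

0.256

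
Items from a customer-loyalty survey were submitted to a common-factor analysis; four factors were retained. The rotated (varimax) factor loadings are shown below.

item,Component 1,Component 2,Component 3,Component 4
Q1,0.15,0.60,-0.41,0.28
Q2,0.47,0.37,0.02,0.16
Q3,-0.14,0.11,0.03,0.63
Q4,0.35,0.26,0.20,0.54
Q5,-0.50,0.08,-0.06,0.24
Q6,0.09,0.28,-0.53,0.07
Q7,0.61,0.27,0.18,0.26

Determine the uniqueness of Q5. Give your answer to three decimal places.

h² = (-0.50)² + 0.08² + (-0.06)² + 0.24² = 0.2500 + 0.0064 + 0.0036 + 0.0576 = 0.3176
Uniqueness u² = 1 − h² = 1 − 0.3176 = 0.6824

0.682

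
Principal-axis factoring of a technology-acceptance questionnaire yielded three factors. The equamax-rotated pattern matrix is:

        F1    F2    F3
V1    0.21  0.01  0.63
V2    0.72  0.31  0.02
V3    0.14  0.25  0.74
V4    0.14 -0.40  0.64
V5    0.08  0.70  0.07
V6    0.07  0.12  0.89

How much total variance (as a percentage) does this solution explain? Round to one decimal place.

Communalities: 0.4411, 0.6149, 0.6297, 0.5892, 0.5013, 0.8114; Σh² = 3.5876.
Total variance with 6 standardized items is 6, so the solution explains 3.5876/6 = 0.5979 = 59.79%.

59.8%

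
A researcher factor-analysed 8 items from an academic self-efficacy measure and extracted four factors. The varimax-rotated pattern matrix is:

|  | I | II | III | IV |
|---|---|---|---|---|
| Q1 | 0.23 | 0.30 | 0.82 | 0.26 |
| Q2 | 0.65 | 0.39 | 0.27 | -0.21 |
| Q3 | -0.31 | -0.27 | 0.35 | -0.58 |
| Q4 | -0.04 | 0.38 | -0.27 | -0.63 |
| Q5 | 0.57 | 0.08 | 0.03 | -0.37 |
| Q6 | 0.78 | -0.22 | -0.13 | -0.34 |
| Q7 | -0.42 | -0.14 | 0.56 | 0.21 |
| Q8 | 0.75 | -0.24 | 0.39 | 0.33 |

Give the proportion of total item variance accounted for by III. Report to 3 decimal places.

0.178

SS loadings for III = 0.82² + 0.27² + 0.35² + (-0.27)² + 0.03² + (-0.13)² + 0.56² + 0.39² = 1.4242
Proportion of variance = 1.4242 / 8 = 0.1780.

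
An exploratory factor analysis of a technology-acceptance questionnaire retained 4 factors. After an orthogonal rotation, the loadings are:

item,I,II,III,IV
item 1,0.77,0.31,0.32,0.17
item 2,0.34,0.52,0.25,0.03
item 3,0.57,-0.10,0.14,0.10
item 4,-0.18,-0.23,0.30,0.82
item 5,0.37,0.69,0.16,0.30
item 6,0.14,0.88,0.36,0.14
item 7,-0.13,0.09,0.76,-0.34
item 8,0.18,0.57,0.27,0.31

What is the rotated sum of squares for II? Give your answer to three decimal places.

SS loadings for II = 0.31² + 0.52² + (-0.10)² + (-0.23)² + 0.69² + 0.88² + 0.09² + 0.57² = 0.0961 + 0.2704 + 0.0100 + 0.0529 + 0.4761 + 0.7744 + 0.0081 + 0.3249 = 2.0129

2.013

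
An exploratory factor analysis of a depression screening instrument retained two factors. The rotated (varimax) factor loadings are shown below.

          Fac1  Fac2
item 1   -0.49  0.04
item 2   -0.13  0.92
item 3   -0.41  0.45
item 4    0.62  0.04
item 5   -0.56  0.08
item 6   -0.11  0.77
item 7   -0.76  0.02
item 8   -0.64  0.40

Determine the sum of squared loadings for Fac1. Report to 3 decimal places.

SS loadings for Fac1 = (-0.49)² + (-0.13)² + (-0.41)² + 0.62² + (-0.56)² + (-0.11)² + (-0.76)² + (-0.64)² = 0.2401 + 0.0169 + 0.1681 + 0.3844 + 0.3136 + 0.0121 + 0.5776 + 0.4096 = 2.1224

2.122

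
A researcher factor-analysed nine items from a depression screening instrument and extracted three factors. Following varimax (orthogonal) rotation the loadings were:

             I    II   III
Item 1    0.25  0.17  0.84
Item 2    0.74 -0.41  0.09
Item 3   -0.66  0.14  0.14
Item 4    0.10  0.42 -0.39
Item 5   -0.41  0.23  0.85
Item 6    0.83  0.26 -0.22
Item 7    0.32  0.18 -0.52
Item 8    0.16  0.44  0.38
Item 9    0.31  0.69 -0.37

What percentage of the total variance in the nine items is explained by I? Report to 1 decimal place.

23.7%

SS loadings for I = 0.25² + 0.74² + (-0.66)² + 0.10² + (-0.41)² + 0.83² + 0.32² + 0.16² + 0.31² = 2.1368
With 9 standardized items, total variance = 9. Proportion = 2.1368/9 = 0.2374 → 23.74%.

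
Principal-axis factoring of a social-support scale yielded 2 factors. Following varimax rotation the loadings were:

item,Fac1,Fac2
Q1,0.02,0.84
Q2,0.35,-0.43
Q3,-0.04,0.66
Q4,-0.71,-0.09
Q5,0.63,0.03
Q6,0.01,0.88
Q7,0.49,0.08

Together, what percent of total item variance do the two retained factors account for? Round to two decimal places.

48.31%

SS loadings by factor: 1.2657, 2.1159; total = 3.3816.
Total variance with 7 standardized items is 7, so the solution explains 3.3816/7 = 0.4831 = 48.31%.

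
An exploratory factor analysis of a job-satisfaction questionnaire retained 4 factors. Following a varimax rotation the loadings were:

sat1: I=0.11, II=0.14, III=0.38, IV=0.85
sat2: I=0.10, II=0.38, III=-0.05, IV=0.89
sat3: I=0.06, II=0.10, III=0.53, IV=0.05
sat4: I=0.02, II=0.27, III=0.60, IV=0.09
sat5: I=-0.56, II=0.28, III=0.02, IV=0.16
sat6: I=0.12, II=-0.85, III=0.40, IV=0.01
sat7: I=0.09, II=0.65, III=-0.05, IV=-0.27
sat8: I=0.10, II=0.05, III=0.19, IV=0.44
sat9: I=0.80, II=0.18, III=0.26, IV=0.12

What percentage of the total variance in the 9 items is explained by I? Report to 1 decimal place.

SS loadings for I = 0.11² + 0.10² + 0.06² + 0.02² + (-0.56)² + 0.12² + 0.09² + 0.10² + 0.80² = 1.0122
With 9 standardized items, total variance = 9. Proportion = 1.0122/9 = 0.1125 → 11.25%.

11.2%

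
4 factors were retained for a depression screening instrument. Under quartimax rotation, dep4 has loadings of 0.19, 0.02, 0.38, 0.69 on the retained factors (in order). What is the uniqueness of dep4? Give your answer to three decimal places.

h² = 0.19² + 0.02² + 0.38² + 0.69² = 0.0361 + 0.0004 + 0.1444 + 0.4761 = 0.6570
Uniqueness u² = 1 − h² = 1 − 0.6570 = 0.3430

0.343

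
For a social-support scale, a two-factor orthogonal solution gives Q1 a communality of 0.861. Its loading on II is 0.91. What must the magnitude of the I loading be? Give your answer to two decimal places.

0.18

Under orthogonal rotation h² = Σλ², so λ_I² = h² − (0.8281) = 0.861 − 0.8281 = 0.0329.
|λ| = √0.0329 = 0.1814.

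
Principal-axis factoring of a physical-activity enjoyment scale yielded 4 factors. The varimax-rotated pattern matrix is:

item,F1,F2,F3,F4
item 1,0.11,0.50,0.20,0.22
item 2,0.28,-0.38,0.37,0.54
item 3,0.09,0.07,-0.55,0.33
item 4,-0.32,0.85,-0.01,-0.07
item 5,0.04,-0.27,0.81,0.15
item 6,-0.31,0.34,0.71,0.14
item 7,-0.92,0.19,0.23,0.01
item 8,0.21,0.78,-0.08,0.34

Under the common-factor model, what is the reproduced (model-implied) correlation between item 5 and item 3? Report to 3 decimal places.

r̂ = Σ λ_i·λ_j across factors = (0.04)(0.09) + (-0.27)(0.07) + (0.81)(-0.55) + (0.15)(0.33)
  = +0.0036 -0.0189 -0.4455 +0.0495 = -0.4113

-0.411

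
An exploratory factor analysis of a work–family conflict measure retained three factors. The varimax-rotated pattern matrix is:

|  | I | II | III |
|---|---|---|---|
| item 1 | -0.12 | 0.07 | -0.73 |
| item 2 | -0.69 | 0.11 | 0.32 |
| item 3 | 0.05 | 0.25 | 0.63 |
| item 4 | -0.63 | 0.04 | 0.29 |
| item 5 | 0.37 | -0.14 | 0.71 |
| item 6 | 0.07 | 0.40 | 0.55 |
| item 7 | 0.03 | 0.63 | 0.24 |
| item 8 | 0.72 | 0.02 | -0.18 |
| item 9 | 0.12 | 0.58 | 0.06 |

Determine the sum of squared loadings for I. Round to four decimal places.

1.5654

SS loadings for I = (-0.12)² + (-0.69)² + 0.05² + (-0.63)² + 0.37² + 0.07² + 0.03² + 0.72² + 0.12² = 0.0144 + 0.4761 + 0.0025 + 0.3969 + 0.1369 + 0.0049 + 0.0009 + 0.5184 + 0.0144 = 1.5654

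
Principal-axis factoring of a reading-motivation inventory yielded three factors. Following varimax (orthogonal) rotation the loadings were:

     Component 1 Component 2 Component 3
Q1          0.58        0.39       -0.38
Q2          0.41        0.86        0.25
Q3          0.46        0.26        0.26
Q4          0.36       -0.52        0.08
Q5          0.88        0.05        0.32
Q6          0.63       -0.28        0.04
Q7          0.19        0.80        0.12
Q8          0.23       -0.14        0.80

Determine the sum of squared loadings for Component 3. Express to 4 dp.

1.0393

SS loadings for Component 3 = (-0.38)² + 0.25² + 0.26² + 0.08² + 0.32² + 0.04² + 0.12² + 0.80² = 0.1444 + 0.0625 + 0.0676 + 0.0064 + 0.1024 + 0.0016 + 0.0144 + 0.6400 = 1.0393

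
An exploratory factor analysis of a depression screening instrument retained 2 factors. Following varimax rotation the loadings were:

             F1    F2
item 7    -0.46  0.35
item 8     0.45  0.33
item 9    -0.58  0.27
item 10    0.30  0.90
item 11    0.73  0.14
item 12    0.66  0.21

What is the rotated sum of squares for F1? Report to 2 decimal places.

SS loadings for F1 = (-0.46)² + 0.45² + (-0.58)² + 0.30² + 0.73² + 0.66² = 0.2116 + 0.2025 + 0.3364 + 0.0900 + 0.5329 + 0.4356 = 1.8090

1.81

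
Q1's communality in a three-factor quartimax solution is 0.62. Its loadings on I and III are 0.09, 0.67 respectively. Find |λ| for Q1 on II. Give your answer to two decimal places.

0.40

Under orthogonal rotation h² = Σλ², so λ_II² = h² − (0.4570) = 0.62 − 0.4570 = 0.1630.
|λ| = √0.1630 = 0.4037.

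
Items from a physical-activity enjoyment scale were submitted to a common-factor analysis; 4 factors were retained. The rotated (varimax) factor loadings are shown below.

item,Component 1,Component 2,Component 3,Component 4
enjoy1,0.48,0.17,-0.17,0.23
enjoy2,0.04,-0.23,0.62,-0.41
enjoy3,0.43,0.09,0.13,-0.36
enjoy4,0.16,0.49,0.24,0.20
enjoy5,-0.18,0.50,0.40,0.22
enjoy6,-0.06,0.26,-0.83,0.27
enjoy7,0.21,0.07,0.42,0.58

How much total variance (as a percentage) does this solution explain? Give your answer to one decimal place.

50.5%

Communalities: 0.3411, 0.6070, 0.3395, 0.3633, 0.4908, 0.8330, 0.5618; Σh² = 3.5365.
Total variance with 7 standardized items is 7, so the solution explains 3.5365/7 = 0.5052 = 50.52%.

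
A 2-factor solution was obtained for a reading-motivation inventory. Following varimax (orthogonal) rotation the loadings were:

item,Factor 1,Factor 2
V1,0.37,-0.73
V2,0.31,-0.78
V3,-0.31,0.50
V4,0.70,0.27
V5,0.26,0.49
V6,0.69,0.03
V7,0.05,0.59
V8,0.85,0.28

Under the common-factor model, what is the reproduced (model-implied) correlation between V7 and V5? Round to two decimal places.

r̂ = Σ λ_i·λ_j across factors = (0.05)(0.26) + (0.59)(0.49)
  = +0.0130 +0.2891 = 0.3021

0.30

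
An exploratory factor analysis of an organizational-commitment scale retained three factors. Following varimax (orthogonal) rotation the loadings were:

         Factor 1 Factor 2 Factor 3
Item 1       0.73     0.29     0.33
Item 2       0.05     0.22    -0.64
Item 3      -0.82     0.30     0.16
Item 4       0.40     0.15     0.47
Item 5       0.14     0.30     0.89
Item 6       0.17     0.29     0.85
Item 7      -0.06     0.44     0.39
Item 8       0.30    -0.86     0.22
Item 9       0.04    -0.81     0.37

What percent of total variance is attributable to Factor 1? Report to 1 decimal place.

16.8%

SS loadings for Factor 1 = 0.73² + 0.05² + (-0.82)² + 0.40² + 0.14² + 0.17² + (-0.06)² + 0.30² + 0.04² = 1.5115
With 9 standardized items, total variance = 9. Proportion = 1.5115/9 = 0.1679 → 16.79%.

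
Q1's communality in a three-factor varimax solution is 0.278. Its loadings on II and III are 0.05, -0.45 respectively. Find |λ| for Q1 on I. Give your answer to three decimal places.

Under orthogonal rotation h² = Σλ², so λ_I² = h² − (0.2050) = 0.278 − 0.2050 = 0.0730.
|λ| = √0.0730 = 0.2702.

0.270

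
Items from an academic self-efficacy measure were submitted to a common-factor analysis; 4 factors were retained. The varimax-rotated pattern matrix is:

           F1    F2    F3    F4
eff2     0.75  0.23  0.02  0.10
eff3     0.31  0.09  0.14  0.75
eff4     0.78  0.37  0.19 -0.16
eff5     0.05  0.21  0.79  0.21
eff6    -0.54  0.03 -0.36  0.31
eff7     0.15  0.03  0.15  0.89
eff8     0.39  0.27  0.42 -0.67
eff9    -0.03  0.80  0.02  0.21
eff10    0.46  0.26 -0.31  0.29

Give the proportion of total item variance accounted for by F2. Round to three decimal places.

SS loadings for F2 = 0.23² + 0.09² + 0.37² + 0.21² + 0.03² + 0.03² + 0.27² + 0.80² + 0.26² = 1.0243
Proportion of variance = 1.0243 / 9 = 0.1138.

0.114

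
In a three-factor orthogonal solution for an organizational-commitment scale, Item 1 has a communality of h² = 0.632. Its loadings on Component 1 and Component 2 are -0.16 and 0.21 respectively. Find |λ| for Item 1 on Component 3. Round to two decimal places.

0.75

Under orthogonal rotation h² = Σλ², so λ_Component 3² = h² − (0.0697) = 0.632 − 0.0697 = 0.5623.
|λ| = √0.5623 = 0.7499.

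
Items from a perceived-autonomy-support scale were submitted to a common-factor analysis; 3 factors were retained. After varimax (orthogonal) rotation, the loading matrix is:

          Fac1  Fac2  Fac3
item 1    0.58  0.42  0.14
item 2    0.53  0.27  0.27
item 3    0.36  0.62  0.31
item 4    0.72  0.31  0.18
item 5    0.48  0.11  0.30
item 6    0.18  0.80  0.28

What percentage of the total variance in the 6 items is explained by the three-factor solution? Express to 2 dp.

SS loadings by factor: 1.5281, 1.3819, 0.3894; total = 3.2994.
Total variance with 6 standardized items is 6, so the solution explains 3.2994/6 = 0.5499 = 54.99%.

54.99%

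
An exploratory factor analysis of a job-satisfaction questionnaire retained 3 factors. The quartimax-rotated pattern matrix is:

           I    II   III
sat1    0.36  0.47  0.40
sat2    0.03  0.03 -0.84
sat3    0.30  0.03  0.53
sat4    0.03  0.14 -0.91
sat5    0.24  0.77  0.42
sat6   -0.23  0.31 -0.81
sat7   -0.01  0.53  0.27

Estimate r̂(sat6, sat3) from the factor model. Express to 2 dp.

-0.49

r̂ = Σ λ_i·λ_j across factors = (-0.23)(0.30) + (0.31)(0.03) + (-0.81)(0.53)
  = -0.0690 +0.0093 -0.4293 = -0.4890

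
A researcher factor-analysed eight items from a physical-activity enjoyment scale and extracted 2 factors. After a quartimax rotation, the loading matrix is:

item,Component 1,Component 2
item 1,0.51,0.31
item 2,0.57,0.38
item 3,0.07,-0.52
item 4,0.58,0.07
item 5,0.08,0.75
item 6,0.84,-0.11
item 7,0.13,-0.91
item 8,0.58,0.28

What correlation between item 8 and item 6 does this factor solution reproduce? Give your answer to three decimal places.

r̂ = Σ λ_i·λ_j across factors = (0.58)(0.84) + (0.28)(-0.11)
  = +0.4872 -0.0308 = 0.4564

0.456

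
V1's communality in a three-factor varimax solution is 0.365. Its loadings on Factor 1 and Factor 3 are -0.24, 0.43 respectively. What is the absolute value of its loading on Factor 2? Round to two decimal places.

Under orthogonal rotation h² = Σλ², so λ_Factor 2² = h² − (0.2425) = 0.365 − 0.2425 = 0.1225.
|λ| = √0.1225 = 0.3500.

0.35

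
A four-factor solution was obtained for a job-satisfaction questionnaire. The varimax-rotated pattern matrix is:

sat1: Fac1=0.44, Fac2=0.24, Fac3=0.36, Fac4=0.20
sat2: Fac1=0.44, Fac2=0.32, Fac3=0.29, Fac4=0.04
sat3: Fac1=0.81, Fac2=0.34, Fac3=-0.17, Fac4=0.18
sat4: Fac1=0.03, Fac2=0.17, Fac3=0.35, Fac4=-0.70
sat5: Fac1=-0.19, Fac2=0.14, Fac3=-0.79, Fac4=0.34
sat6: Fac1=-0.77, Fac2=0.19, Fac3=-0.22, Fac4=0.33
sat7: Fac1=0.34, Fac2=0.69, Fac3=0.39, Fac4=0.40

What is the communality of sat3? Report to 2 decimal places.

0.83

h² = 0.81² + 0.34² + (-0.17)² + 0.18² = 0.6561 + 0.1156 + 0.0289 + 0.0324 = 0.8330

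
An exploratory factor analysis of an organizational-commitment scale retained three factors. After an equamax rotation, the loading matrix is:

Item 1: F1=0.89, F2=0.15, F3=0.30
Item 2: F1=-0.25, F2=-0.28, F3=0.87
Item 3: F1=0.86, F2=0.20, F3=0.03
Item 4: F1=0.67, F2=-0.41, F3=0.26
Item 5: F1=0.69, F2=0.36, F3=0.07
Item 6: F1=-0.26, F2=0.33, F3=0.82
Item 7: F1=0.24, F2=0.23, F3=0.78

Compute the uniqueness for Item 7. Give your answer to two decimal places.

0.28

h² = 0.24² + 0.23² + 0.78² = 0.0576 + 0.0529 + 0.6084 = 0.7189
Uniqueness u² = 1 − h² = 1 − 0.7189 = 0.2811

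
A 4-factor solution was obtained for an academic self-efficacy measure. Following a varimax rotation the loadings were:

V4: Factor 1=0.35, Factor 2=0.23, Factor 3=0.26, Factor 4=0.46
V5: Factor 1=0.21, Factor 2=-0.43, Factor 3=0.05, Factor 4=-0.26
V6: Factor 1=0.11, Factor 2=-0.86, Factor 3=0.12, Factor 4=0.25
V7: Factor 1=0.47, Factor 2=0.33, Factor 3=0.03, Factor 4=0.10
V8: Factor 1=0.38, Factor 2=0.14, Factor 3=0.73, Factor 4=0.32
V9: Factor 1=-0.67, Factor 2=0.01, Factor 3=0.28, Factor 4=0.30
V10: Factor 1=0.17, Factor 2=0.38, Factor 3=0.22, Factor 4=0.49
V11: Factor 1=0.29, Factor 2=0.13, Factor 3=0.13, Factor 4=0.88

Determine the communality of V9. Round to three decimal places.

h² = (-0.67)² + 0.01² + 0.28² + 0.30² = 0.4489 + 0.0001 + 0.0784 + 0.0900 = 0.6174

0.617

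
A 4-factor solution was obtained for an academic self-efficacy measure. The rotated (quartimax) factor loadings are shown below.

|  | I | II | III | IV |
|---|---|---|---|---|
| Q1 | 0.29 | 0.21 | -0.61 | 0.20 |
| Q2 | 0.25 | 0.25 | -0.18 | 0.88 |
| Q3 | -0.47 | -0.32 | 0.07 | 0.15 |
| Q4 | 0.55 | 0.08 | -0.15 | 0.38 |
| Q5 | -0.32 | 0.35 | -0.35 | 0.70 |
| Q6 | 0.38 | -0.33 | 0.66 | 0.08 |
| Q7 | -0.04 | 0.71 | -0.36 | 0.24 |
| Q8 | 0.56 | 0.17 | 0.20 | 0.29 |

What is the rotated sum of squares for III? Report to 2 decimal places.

1.16

SS loadings for III = (-0.61)² + (-0.18)² + 0.07² + (-0.15)² + (-0.35)² + 0.66² + (-0.36)² + 0.20² = 0.3721 + 0.0324 + 0.0049 + 0.0225 + 0.1225 + 0.4356 + 0.1296 + 0.0400 = 1.1596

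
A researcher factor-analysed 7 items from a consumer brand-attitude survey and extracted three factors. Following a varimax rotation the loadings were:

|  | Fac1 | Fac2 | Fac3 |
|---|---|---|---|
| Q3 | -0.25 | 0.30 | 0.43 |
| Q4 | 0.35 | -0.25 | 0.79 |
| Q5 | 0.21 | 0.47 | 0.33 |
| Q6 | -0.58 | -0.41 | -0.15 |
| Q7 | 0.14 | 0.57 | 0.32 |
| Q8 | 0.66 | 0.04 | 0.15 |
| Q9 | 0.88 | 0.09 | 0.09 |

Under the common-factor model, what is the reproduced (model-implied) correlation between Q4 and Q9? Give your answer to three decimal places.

r̂ = Σ λ_i·λ_j across factors = (0.35)(0.88) + (-0.25)(0.09) + (0.79)(0.09)
  = +0.3080 -0.0225 +0.0711 = 0.3566

0.357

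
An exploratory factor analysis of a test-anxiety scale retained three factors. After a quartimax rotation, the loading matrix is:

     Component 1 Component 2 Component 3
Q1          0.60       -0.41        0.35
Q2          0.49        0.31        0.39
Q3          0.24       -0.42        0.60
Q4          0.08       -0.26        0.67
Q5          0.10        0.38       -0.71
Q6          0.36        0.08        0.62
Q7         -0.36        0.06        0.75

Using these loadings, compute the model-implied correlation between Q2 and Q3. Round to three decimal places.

0.221

r̂ = Σ λ_i·λ_j across factors = (0.49)(0.24) + (0.31)(-0.42) + (0.39)(0.60)
  = +0.1176 -0.1302 +0.2340 = 0.2214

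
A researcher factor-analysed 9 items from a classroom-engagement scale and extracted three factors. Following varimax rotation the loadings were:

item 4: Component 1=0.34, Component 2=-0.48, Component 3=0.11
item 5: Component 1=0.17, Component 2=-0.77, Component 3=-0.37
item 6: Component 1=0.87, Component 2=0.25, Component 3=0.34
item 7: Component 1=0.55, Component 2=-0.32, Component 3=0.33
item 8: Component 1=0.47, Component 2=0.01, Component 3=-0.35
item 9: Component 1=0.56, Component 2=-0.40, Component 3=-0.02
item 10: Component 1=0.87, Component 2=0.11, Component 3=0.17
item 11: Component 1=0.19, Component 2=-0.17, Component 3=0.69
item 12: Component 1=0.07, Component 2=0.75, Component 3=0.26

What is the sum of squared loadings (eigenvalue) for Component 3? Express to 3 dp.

1.069

SS loadings for Component 3 = 0.11² + (-0.37)² + 0.34² + 0.33² + (-0.35)² + (-0.02)² + 0.17² + 0.69² + 0.26² = 0.0121 + 0.1369 + 0.1156 + 0.1089 + 0.1225 + 0.0004 + 0.0289 + 0.4761 + 0.0676 = 1.0690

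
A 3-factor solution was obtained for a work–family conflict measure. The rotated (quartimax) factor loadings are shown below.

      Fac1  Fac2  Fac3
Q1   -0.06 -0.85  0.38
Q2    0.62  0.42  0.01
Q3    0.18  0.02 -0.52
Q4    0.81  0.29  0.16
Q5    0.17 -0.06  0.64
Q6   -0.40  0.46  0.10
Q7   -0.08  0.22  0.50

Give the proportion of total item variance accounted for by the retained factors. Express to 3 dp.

0.518

SS loadings by factor: 1.2718, 1.2470, 1.1101; total = 3.6289.
Total variance with 7 standardized items is 7, so the solution explains 3.6289/7 = 0.5184.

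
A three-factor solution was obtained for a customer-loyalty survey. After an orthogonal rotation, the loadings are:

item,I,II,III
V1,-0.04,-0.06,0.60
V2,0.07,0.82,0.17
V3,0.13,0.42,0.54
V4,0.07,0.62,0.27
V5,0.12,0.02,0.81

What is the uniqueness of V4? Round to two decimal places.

h² = 0.07² + 0.62² + 0.27² = 0.0049 + 0.3844 + 0.0729 = 0.4622
Uniqueness u² = 1 − h² = 1 − 0.4622 = 0.5378

0.54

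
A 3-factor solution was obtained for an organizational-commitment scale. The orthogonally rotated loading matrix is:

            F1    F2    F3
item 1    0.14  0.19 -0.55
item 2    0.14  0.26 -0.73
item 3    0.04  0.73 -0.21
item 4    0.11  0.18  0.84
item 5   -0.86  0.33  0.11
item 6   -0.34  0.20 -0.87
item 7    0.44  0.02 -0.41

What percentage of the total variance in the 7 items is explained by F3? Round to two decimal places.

36.03%

SS loadings for F3 = (-0.55)² + (-0.73)² + (-0.21)² + 0.84² + 0.11² + (-0.87)² + (-0.41)² = 2.5222
With 7 standardized items, total variance = 7. Proportion = 2.5222/7 = 0.3603 → 36.03%.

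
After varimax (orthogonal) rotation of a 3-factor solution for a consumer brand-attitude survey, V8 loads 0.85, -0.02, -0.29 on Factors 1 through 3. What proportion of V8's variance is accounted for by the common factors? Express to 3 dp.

h² = 0.85² + (-0.02)² + (-0.29)² = 0.7225 + 0.0004 + 0.0841 = 0.8070

0.807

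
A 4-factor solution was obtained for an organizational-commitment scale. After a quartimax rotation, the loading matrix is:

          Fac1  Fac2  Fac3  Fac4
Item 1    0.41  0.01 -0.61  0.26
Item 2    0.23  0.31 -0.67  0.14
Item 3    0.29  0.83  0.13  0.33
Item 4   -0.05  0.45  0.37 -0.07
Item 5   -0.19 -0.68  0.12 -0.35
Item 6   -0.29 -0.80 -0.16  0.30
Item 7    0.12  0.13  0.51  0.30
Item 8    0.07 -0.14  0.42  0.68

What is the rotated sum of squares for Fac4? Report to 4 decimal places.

SS loadings for Fac4 = 0.26² + 0.14² + 0.33² + (-0.07)² + (-0.35)² + 0.30² + 0.30² + 0.68² = 0.0676 + 0.0196 + 0.1089 + 0.0049 + 0.1225 + 0.0900 + 0.0900 + 0.4624 = 0.9659

0.9659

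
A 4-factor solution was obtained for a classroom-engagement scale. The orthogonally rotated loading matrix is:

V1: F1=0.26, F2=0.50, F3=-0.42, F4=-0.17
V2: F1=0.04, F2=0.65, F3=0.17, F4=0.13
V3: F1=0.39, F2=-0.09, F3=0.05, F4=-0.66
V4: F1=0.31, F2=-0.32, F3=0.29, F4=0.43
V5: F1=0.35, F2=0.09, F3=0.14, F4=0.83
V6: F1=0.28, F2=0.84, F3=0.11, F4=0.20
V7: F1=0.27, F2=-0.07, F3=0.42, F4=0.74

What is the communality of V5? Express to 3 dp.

0.839

h² = 0.35² + 0.09² + 0.14² + 0.83² = 0.1225 + 0.0081 + 0.0196 + 0.6889 = 0.8391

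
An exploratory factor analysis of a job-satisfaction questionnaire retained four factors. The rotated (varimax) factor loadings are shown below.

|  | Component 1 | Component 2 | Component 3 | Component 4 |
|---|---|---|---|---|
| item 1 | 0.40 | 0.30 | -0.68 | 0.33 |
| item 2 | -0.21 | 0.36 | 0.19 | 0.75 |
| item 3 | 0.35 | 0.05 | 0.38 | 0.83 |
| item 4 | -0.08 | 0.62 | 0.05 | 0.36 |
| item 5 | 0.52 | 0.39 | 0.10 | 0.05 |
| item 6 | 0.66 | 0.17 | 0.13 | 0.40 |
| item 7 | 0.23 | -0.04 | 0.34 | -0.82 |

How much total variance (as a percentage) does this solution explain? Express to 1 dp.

Communalities: 0.8213, 0.7723, 0.9583, 0.5229, 0.4350, 0.6414, 0.8425; Σh² = 4.9937.
Total variance with 7 standardized items is 7, so the solution explains 4.9937/7 = 0.7134 = 71.34%.

71.3%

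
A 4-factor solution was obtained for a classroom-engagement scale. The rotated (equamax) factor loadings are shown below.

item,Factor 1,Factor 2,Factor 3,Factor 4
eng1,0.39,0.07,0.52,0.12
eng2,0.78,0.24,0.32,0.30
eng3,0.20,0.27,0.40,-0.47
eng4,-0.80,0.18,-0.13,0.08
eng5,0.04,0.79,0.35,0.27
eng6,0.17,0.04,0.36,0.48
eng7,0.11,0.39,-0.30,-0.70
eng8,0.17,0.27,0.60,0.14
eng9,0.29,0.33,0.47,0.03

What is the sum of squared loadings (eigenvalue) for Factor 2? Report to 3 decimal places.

SS loadings for Factor 2 = 0.07² + 0.24² + 0.27² + 0.18² + 0.79² + 0.04² + 0.39² + 0.27² + 0.33² = 0.0049 + 0.0576 + 0.0729 + 0.0324 + 0.6241 + 0.0016 + 0.1521 + 0.0729 + 0.1089 = 1.1274

1.127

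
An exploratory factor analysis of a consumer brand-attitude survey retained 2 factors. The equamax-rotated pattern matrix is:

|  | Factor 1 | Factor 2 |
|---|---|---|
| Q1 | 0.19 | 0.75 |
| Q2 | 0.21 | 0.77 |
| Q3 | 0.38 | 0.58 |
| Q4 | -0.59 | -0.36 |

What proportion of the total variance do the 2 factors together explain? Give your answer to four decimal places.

0.5485

SS loadings by factor: 0.5727, 1.6214; total = 2.1941.
Total variance with 4 standardized items is 4, so the solution explains 2.1941/4 = 0.5485.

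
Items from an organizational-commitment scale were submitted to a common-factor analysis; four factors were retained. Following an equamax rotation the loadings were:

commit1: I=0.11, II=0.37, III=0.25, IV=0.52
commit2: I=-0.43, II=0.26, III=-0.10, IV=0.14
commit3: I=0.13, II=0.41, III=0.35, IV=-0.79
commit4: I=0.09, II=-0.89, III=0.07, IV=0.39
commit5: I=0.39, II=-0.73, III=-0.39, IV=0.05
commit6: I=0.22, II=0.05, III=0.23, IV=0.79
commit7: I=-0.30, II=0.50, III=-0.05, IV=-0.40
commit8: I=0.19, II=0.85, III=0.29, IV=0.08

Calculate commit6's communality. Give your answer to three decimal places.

h² = 0.22² + 0.05² + 0.23² + 0.79² = 0.0484 + 0.0025 + 0.0529 + 0.6241 = 0.7279

0.728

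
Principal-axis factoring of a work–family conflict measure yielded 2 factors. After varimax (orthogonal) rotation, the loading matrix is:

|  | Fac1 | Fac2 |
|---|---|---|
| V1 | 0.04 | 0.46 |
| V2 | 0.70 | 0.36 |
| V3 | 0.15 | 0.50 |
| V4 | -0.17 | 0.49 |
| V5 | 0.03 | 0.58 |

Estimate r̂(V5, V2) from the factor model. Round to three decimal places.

0.230

r̂ = Σ λ_i·λ_j across factors = (0.03)(0.70) + (0.58)(0.36)
  = +0.0210 +0.2088 = 0.2298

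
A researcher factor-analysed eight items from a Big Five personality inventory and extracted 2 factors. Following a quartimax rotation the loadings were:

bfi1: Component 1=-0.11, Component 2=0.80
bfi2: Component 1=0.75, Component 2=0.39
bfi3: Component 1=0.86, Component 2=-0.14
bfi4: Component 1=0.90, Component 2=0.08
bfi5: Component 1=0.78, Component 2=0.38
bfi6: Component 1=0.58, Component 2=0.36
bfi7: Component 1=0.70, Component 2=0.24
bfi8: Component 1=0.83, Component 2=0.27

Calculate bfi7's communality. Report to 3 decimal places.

0.548

h² = 0.70² + 0.24² = 0.4900 + 0.0576 = 0.5476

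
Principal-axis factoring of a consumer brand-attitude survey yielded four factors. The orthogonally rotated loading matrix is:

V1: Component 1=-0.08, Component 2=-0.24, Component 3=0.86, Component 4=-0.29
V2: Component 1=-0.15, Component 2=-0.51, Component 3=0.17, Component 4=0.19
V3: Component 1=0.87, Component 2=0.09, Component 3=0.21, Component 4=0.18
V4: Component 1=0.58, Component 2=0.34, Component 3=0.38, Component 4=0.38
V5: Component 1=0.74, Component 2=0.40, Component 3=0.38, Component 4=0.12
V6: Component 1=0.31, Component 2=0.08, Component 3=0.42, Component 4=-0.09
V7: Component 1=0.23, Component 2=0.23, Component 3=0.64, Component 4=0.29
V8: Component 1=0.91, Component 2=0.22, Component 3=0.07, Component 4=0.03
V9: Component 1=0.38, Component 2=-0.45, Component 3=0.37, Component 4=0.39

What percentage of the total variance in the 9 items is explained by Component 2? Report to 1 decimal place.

SS loadings for Component 2 = (-0.24)² + (-0.51)² + 0.09² + 0.34² + 0.40² + 0.08² + 0.23² + 0.22² + (-0.45)² = 0.9116
With 9 standardized items, total variance = 9. Proportion = 0.9116/9 = 0.1013 → 10.13%.

10.1%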